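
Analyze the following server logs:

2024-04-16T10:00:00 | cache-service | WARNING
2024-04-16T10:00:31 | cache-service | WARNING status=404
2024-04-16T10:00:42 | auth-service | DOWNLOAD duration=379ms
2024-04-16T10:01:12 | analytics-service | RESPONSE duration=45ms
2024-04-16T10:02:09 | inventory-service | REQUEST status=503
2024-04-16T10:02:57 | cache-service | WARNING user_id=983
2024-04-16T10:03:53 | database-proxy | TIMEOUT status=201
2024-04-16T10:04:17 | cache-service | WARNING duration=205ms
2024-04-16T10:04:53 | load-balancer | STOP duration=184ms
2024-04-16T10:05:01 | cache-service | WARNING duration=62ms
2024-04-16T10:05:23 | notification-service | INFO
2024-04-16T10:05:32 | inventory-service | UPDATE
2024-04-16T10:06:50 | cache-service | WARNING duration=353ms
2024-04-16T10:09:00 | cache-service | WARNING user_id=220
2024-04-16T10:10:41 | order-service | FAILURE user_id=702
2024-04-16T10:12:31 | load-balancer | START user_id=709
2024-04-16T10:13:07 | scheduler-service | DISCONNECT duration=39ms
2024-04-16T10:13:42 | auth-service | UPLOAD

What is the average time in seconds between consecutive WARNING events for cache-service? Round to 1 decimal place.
90.0

To calculate average interval:

1. Find all WARNING events for cache-service in order
2. Calculate time gaps between consecutive events
3. Compute mean of gaps: 540 / 6 = 90.0 seconds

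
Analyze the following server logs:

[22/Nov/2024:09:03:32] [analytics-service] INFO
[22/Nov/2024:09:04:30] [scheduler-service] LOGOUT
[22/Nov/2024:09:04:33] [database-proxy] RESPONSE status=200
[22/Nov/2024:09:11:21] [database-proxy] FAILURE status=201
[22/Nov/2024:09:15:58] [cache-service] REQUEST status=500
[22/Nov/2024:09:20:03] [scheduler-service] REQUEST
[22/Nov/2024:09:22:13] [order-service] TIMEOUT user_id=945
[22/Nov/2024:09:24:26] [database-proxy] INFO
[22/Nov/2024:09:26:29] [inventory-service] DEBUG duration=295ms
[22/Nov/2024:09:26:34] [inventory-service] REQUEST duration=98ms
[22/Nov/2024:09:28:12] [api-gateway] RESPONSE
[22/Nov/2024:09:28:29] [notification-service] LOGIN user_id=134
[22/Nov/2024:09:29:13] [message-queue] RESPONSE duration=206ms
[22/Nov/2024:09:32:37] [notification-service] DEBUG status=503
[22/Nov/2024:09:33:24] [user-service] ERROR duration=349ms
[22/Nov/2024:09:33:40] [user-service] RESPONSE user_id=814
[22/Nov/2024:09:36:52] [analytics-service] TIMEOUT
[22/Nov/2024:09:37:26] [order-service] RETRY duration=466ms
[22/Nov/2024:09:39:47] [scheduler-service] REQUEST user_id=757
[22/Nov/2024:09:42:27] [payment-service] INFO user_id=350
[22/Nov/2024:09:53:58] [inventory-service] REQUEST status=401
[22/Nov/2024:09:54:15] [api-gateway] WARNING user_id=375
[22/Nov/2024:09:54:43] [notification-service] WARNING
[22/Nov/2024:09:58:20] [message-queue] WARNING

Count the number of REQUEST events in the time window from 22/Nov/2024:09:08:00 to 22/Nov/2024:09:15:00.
0

To count events in the time window:

1. Window boundaries: 22/Nov/2024:09:08:00 to 22/Nov/2024:09:15:00
2. Filter for REQUEST events within this window
3. Count matching events: 0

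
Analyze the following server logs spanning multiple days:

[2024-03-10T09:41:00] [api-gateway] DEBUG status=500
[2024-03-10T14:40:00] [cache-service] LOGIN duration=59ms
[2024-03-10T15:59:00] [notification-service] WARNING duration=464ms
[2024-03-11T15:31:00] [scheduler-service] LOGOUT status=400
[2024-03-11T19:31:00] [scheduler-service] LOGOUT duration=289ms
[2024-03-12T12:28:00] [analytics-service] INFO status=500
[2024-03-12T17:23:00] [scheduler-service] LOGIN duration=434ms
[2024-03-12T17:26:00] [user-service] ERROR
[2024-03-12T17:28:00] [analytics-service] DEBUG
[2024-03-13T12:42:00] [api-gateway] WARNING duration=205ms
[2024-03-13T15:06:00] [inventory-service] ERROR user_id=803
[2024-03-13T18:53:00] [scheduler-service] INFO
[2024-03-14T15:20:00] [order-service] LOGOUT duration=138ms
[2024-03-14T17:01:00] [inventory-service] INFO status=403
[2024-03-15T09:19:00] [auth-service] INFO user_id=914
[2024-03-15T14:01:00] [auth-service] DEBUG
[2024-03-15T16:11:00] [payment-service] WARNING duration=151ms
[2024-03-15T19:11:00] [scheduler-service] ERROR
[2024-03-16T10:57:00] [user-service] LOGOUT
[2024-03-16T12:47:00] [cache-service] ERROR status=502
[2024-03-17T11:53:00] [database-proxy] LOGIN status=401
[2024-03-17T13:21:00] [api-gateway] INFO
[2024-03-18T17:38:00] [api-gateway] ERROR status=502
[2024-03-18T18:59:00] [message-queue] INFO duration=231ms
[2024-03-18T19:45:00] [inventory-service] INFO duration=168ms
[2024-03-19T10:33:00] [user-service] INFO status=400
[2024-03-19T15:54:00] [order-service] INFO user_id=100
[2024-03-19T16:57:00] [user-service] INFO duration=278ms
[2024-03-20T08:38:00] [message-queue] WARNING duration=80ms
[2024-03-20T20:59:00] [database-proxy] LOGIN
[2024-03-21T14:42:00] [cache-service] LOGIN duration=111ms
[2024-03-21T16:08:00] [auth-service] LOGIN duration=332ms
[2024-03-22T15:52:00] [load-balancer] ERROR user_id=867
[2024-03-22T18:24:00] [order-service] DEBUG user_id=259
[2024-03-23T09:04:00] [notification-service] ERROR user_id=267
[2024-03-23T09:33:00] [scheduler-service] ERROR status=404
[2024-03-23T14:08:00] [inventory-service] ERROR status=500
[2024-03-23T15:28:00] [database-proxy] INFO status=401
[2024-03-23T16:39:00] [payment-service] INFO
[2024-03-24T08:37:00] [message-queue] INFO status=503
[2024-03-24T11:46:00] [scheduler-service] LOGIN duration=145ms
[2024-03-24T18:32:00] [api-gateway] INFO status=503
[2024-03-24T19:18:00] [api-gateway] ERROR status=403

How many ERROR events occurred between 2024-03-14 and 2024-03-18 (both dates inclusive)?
3

To filter by date range:

1. Date range: 2024-03-14 through 2024-03-18, both dates inclusive
2. Filter for ERROR events whose date falls in this range
3. Count matching events: 3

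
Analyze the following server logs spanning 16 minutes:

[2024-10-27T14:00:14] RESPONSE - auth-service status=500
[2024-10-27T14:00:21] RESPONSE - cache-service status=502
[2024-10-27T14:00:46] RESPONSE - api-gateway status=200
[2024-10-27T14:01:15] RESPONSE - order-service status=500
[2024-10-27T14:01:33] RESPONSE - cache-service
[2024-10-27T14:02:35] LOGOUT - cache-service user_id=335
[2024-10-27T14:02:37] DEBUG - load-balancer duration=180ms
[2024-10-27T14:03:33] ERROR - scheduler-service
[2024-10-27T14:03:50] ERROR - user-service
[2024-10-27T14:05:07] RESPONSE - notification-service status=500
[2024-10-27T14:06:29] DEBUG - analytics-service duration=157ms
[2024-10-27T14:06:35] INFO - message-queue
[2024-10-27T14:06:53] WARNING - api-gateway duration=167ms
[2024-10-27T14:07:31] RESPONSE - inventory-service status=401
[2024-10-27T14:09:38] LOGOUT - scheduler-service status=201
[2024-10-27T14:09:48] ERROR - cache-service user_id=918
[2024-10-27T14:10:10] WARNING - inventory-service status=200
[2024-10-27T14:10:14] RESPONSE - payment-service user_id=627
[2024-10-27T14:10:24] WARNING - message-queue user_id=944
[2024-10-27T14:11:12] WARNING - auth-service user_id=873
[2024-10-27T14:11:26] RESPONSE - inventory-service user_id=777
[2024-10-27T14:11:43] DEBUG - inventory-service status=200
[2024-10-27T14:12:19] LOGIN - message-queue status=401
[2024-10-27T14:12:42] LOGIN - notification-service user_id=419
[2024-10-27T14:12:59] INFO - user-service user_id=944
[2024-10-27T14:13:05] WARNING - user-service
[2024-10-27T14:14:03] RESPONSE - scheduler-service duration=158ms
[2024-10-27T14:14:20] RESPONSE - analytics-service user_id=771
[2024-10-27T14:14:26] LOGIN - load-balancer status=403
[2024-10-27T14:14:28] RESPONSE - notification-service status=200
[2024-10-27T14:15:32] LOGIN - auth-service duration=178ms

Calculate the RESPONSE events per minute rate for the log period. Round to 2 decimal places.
0.75

To calculate the rate:

1. Count total RESPONSE events: 12
2. Total time period: 16 minutes
3. Rate = 12 / 16 = 0.75 events per minute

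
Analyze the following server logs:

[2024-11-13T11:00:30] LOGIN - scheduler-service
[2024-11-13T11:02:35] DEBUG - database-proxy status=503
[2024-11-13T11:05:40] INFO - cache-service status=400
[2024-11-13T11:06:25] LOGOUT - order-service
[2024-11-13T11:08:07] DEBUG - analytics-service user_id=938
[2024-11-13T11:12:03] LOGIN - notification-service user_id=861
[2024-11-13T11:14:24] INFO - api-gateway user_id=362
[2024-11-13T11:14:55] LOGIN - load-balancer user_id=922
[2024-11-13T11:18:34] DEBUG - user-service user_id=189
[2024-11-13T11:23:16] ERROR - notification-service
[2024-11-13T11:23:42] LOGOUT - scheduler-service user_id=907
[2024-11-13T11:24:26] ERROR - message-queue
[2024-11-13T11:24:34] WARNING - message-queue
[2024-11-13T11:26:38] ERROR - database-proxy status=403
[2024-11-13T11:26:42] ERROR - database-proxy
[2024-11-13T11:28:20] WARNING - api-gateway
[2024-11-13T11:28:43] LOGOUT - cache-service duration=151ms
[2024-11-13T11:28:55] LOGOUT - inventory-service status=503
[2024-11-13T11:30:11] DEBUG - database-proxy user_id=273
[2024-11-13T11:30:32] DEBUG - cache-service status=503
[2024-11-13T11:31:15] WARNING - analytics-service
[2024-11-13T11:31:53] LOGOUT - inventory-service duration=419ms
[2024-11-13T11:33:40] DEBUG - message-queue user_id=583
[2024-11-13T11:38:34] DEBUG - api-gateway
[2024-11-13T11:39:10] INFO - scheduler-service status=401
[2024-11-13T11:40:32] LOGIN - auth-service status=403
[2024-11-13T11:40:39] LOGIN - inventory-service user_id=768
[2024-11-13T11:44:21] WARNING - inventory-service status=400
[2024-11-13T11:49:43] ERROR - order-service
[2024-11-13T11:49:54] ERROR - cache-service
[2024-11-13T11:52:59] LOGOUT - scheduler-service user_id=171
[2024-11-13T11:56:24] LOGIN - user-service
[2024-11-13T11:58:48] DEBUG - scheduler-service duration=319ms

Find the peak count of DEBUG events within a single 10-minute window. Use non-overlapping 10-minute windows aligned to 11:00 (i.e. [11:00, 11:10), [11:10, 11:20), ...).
4

To find the burst window:

1. Divide the log period into non-overlapping 10-minute windows starting at 11:00
2. Count DEBUG events in each window
3. Find the window with maximum count
4. Maximum events in a window: 4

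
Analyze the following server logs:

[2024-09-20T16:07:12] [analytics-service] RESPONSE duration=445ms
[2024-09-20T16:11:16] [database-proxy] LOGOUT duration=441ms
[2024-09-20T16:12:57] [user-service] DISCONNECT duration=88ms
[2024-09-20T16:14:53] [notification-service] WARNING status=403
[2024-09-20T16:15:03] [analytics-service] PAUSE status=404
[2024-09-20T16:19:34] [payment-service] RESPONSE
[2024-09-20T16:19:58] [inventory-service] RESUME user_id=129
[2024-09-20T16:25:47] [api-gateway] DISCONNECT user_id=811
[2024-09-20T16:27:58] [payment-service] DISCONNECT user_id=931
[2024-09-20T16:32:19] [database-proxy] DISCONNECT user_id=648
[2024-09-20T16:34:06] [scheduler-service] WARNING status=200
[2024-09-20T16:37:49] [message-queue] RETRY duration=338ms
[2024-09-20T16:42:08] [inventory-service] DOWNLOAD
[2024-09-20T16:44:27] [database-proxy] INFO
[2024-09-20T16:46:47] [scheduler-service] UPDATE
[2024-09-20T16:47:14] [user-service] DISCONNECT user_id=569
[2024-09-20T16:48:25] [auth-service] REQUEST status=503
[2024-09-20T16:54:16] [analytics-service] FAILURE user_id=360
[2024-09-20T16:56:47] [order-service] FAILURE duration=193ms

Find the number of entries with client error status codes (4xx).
2

To find matching entries:

1. Pattern to match: client error status codes (4xx)
2. Scan each log entry for the pattern
3. Count matches: 2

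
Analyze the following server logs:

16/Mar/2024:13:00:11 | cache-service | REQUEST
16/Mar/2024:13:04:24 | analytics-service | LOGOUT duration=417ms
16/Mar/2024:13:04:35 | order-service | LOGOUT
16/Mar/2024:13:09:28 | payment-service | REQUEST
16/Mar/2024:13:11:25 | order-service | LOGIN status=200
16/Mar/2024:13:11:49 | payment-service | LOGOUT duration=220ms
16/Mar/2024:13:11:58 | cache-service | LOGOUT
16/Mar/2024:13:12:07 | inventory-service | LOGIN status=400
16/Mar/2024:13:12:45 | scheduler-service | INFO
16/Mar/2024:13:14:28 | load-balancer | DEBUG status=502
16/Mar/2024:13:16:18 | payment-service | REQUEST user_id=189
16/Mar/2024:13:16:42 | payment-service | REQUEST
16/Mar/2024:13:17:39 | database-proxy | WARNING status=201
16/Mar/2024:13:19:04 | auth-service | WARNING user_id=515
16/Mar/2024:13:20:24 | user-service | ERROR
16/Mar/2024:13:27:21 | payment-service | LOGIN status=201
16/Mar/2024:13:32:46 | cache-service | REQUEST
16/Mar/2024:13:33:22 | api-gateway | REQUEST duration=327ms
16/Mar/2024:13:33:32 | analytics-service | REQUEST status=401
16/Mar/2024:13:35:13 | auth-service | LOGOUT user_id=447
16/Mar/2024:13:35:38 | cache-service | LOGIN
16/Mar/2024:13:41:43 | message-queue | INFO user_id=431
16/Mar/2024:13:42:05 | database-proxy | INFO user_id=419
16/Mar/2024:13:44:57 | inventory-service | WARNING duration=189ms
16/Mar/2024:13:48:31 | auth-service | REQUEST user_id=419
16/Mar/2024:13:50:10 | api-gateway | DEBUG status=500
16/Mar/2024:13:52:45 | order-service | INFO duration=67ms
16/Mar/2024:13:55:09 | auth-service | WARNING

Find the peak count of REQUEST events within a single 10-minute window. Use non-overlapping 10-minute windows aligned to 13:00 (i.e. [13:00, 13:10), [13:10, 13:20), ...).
3

To find the burst window:

1. Divide the log period into non-overlapping 10-minute windows starting at 13:00
2. Count REQUEST events in each window
3. Find the window with maximum count
4. Maximum events in a window: 3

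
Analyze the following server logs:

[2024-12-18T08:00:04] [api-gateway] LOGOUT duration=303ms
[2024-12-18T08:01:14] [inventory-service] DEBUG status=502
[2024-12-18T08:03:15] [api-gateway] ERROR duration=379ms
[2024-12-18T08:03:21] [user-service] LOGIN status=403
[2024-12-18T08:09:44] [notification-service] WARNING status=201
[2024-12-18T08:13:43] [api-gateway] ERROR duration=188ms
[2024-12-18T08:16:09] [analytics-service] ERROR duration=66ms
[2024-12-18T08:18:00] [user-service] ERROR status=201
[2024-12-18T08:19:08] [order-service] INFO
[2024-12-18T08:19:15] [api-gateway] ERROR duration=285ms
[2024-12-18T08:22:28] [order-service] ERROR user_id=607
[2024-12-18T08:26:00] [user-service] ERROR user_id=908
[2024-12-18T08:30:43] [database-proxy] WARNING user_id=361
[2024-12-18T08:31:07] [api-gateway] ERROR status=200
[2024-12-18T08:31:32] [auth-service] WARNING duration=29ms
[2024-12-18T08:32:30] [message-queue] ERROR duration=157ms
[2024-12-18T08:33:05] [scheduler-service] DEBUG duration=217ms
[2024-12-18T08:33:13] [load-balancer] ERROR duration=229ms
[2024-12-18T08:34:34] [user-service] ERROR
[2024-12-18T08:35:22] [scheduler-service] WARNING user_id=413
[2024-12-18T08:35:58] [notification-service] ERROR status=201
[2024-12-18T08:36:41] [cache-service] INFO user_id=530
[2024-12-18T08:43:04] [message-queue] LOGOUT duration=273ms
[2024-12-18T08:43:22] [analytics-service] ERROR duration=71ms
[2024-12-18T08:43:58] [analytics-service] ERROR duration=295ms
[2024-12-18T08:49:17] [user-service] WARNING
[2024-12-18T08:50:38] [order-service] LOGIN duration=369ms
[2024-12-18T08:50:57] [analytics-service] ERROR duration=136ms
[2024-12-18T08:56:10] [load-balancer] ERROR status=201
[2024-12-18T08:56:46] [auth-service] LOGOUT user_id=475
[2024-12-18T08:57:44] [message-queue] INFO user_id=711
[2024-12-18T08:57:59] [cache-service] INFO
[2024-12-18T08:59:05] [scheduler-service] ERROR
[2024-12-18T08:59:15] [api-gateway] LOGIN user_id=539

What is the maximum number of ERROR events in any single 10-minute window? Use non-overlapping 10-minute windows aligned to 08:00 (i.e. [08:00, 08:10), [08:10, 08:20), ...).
5

To find the burst window:

1. Divide the log period into non-overlapping 10-minute windows starting at 08:00
2. Count ERROR events in each window
3. Find the window with maximum count
4. Maximum events in a window: 5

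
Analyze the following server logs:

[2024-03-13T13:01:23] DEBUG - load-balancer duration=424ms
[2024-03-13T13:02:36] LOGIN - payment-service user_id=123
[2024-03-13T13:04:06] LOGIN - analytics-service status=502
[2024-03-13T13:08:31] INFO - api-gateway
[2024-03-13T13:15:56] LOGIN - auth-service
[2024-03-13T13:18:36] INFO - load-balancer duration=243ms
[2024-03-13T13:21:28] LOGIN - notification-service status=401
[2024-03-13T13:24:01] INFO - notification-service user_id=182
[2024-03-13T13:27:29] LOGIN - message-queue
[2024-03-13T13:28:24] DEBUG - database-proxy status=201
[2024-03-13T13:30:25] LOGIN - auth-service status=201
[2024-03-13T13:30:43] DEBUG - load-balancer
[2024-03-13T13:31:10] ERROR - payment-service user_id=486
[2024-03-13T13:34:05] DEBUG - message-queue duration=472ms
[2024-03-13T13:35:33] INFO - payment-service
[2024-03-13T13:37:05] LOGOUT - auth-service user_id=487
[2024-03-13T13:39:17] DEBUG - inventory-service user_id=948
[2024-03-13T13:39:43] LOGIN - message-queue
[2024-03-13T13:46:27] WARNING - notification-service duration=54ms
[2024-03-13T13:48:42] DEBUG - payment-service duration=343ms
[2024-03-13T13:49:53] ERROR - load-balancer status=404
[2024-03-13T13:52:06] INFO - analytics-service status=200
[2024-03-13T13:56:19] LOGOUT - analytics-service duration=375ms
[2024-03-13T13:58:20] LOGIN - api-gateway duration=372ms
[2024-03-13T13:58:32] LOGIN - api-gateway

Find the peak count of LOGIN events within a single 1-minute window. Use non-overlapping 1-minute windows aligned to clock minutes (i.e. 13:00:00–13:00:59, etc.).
2

To find the burst window:

1. Divide the log period into non-overlapping 1-minute windows starting at 13:00
2. Count LOGIN events in each window
3. Find the window with maximum count
4. Maximum events in a window: 2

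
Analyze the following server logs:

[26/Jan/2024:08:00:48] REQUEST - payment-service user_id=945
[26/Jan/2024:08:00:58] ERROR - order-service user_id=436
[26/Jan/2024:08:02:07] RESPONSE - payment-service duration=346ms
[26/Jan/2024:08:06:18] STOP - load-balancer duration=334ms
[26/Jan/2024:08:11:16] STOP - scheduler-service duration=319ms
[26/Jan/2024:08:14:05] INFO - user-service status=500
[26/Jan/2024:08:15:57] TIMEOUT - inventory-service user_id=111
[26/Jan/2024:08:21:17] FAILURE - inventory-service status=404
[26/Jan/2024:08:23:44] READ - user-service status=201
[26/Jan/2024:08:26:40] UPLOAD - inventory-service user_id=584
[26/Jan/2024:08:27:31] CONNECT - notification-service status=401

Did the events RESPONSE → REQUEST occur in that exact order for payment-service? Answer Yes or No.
No

To verify sequence order:

1. Find all events in sequence RESPONSE → REQUEST for payment-service
2. Extract their timestamps
3. Check if timestamps are in ascending order
4. Result: No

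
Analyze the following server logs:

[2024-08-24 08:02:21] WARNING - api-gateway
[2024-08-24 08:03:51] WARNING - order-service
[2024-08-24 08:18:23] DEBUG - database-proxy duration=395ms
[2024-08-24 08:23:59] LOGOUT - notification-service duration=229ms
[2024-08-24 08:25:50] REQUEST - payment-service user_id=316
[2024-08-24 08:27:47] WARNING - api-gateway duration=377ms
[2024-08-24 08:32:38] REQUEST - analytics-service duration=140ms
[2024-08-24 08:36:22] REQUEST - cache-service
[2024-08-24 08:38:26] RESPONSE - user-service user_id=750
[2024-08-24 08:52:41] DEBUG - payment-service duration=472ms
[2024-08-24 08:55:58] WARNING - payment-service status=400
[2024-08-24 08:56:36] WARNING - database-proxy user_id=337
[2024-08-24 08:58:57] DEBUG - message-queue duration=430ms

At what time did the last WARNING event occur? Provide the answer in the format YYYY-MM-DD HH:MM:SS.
2024-08-24 08:56:36

To find the last event:

1. Filter for all WARNING events
2. Sort by timestamp
3. Select the last one
4. Timestamp: 2024-08-24 08:56:36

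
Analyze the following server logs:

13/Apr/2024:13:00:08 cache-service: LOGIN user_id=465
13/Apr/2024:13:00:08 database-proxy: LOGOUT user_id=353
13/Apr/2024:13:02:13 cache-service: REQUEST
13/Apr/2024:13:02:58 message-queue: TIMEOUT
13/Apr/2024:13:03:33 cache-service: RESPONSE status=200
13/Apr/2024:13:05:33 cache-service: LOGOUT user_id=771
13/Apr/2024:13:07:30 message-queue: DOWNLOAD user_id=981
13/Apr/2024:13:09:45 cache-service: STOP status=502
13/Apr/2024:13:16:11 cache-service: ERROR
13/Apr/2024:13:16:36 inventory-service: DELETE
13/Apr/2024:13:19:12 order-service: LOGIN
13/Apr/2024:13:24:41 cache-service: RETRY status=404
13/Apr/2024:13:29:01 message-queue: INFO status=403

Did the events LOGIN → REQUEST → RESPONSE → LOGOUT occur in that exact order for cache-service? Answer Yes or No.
Yes

To verify sequence order:

1. Find all events in sequence LOGIN → REQUEST → RESPONSE → LOGOUT for cache-service
2. Extract their timestamps
3. Check if timestamps are in ascending order
4. Result: Yes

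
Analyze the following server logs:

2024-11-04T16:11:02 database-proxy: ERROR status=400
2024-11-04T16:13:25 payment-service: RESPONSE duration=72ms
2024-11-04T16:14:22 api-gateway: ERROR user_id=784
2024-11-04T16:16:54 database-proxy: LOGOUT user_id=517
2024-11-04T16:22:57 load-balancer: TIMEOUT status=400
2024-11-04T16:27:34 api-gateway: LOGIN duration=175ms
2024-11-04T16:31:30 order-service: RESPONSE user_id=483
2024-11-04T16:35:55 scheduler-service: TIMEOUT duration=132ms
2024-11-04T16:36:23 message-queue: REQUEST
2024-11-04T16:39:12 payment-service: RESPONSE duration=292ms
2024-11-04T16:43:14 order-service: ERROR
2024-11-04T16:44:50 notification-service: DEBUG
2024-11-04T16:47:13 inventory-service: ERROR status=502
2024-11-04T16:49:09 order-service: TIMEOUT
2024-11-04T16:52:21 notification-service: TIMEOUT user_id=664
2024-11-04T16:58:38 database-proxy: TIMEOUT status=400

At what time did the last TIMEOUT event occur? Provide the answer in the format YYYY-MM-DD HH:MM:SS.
2024-11-04 16:58:38

To find the last event:

1. Filter for all TIMEOUT events
2. Sort by timestamp
3. Select the last one
4. Timestamp: 2024-11-04 16:58:38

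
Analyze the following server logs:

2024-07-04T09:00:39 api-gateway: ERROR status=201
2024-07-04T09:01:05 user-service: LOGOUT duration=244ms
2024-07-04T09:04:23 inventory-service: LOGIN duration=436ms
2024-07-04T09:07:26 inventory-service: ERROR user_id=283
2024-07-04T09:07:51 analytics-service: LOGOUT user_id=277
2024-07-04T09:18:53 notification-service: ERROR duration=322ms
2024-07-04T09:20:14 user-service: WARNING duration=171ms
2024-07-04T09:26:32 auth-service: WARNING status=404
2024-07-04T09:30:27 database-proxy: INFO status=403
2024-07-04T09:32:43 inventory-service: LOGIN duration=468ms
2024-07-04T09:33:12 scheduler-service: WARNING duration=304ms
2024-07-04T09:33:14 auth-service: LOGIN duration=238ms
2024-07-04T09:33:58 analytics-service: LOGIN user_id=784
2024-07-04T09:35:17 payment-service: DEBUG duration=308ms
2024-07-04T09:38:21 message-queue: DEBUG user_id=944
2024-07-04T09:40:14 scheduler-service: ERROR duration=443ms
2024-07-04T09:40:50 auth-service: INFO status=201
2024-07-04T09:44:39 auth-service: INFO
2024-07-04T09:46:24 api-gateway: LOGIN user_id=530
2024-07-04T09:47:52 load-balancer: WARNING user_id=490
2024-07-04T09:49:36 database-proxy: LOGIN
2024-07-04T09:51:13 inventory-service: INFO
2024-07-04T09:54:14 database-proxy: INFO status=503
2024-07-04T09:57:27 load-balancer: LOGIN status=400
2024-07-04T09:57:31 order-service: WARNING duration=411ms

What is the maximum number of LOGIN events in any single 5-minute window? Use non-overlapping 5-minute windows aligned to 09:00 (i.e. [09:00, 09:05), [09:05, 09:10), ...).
3

To find the burst window:

1. Divide the log period into non-overlapping 5-minute windows starting at 09:00
2. Count LOGIN events in each window
3. Find the window with maximum count
4. Maximum events in a window: 3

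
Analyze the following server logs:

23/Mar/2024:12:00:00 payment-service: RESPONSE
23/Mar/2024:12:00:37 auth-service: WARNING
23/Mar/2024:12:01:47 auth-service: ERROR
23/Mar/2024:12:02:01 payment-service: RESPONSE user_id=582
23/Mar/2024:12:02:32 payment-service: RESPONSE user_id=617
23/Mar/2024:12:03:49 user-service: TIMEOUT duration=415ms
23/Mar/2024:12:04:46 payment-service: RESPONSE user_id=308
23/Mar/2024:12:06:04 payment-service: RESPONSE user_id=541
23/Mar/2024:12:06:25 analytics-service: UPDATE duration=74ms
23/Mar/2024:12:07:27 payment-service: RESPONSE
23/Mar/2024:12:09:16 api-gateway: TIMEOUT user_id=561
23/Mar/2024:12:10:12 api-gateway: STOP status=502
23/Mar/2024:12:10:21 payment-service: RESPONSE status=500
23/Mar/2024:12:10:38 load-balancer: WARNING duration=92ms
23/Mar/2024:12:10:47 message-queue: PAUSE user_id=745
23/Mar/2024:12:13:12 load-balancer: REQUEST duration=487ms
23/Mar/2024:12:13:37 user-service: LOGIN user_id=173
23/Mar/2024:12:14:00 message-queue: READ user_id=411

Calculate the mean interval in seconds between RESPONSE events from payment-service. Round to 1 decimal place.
103.5

To calculate average interval:

1. Find all RESPONSE events for payment-service in order
2. Calculate time gaps between consecutive events
3. Compute mean of gaps: 621 / 6 = 103.5 seconds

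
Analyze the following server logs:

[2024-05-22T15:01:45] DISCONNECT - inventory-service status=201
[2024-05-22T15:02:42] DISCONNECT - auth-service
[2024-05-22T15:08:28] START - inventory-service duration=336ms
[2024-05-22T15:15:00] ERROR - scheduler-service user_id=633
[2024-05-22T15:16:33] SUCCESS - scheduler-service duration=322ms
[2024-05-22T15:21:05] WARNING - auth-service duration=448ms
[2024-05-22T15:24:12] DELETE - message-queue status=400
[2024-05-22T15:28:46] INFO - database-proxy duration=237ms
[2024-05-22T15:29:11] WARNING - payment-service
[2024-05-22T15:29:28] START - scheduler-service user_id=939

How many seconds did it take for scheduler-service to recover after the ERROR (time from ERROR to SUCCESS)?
93

To calculate recovery time:

1. Find ERROR event for scheduler-service: 2024-05-22T15:15:00
2. Find next SUCCESS event for scheduler-service: 2024-05-22T15:16:33
3. Recovery time: 2024-05-22T15:16:33 - 2024-05-22T15:15:00 = 93 seconds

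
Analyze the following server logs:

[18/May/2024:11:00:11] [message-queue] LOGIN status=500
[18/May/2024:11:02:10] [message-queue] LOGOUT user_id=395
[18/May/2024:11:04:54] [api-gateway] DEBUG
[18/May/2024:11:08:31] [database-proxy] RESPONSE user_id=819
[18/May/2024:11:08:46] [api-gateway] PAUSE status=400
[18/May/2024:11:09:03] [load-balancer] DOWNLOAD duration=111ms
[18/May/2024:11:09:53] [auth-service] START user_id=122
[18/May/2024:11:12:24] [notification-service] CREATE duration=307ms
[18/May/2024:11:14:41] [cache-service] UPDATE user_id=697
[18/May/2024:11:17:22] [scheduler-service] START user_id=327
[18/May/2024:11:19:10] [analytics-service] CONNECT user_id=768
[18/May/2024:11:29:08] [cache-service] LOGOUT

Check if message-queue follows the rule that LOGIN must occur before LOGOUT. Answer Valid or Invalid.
Valid

To validate ordering:

1. Required order: LOGIN → LOGOUT
2. Rule: LOGIN must occur before LOGOUT
3. Check actual order of events for message-queue
4. Result: Valid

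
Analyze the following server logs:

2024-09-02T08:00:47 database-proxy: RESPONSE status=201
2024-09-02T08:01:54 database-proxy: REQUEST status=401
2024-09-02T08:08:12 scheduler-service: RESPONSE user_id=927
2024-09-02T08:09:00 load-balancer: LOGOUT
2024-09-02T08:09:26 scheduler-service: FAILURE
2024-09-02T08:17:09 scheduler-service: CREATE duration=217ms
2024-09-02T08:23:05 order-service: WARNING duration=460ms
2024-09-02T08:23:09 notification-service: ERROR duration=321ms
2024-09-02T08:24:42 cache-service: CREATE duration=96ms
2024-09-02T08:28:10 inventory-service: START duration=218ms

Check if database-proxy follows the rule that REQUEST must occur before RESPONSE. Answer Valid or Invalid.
Invalid

To validate ordering:

1. Required order: REQUEST → RESPONSE
2. Rule: REQUEST must occur before RESPONSE
3. Check actual order of events for database-proxy
4. Result: Invalid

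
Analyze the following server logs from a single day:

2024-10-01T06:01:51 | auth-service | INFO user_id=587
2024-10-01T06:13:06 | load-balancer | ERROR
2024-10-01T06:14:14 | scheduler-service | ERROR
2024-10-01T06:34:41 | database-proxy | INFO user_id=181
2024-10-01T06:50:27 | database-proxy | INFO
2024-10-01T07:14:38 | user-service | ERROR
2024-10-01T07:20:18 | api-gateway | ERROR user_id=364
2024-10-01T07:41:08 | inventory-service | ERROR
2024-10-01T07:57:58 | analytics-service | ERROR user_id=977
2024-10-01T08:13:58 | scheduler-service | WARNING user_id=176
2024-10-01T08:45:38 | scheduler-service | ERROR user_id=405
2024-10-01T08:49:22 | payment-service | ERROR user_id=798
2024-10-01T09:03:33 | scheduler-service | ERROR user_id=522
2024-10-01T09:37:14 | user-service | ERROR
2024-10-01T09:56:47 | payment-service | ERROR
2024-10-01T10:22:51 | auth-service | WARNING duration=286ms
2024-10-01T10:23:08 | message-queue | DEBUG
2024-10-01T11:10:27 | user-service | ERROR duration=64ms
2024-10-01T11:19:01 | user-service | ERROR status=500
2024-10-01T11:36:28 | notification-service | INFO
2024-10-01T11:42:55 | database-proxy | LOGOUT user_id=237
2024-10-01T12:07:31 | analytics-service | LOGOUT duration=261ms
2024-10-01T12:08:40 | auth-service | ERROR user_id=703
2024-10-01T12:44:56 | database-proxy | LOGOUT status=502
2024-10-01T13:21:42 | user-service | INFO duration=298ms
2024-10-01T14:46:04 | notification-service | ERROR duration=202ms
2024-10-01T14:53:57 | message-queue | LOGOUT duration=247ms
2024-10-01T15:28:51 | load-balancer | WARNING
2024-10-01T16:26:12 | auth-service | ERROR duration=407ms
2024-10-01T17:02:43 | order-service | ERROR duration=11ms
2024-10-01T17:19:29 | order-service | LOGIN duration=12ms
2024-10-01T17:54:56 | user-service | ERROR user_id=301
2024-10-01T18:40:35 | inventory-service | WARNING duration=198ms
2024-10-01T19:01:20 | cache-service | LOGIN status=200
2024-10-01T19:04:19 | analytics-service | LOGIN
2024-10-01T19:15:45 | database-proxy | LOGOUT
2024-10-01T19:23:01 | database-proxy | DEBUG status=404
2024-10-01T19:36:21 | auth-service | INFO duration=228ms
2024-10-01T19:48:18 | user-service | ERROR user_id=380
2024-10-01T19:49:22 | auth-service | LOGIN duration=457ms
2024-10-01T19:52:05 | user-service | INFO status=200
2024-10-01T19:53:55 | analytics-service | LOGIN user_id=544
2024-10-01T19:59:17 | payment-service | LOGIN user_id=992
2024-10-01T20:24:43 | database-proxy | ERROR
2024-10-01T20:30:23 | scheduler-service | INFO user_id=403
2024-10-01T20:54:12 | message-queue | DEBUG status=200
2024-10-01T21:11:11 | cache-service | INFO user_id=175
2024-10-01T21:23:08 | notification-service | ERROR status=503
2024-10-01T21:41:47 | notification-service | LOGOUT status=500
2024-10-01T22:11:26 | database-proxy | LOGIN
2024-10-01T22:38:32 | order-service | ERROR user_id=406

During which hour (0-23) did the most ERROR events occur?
7

To find the peak hour:

1. Group all ERROR events by hour
2. Count events in each hour
3. Find hour with maximum count
4. Peak hour: 7 (with 4 events)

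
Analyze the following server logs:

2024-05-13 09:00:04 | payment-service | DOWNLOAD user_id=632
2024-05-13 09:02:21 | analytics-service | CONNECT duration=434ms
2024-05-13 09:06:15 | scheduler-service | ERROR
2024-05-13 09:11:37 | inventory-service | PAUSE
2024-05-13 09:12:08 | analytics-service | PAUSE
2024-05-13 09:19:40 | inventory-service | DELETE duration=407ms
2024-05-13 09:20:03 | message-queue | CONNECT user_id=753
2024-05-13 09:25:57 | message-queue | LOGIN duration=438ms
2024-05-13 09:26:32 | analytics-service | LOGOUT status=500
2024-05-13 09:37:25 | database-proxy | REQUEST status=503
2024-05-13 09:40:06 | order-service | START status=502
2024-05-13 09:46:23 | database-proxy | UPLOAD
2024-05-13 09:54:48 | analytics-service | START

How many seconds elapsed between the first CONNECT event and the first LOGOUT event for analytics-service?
1451

To find the time between events:

1. Locate the first CONNECT event for analytics-service: 2024-05-13 09:02:21
2. Locate the first LOGOUT event for analytics-service: 2024-05-13 09:26:32
3. Calculate the difference: 2024-05-13 09:26:32 - 2024-05-13 09:02:21 = 1451 seconds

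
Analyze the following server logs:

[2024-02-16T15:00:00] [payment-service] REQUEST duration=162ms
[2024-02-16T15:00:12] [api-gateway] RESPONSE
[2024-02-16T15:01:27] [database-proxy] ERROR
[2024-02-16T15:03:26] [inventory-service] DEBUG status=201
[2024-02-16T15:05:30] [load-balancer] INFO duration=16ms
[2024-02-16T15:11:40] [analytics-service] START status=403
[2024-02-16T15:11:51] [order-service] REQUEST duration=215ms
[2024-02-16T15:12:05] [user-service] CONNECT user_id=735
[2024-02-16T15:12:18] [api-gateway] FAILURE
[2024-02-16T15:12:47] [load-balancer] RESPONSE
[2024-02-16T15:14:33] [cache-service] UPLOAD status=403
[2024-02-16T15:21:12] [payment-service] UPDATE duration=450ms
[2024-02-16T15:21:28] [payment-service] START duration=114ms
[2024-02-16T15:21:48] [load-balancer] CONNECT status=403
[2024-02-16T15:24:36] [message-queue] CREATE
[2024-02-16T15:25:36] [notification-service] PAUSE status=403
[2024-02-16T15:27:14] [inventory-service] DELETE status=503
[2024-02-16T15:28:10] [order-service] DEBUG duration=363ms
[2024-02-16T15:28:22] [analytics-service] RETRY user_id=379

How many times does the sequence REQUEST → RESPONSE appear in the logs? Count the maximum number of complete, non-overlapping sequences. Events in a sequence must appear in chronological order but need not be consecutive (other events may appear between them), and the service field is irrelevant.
2

To count sequences:

1. Look for pattern: REQUEST → RESPONSE
2. Greedily scan the log in chronological order, matching each sequence element in turn (ignoring service)
3. Each time the full pattern completes, increment the count and restart matching from the next event
4. Complete non-overlapping sequences found: 2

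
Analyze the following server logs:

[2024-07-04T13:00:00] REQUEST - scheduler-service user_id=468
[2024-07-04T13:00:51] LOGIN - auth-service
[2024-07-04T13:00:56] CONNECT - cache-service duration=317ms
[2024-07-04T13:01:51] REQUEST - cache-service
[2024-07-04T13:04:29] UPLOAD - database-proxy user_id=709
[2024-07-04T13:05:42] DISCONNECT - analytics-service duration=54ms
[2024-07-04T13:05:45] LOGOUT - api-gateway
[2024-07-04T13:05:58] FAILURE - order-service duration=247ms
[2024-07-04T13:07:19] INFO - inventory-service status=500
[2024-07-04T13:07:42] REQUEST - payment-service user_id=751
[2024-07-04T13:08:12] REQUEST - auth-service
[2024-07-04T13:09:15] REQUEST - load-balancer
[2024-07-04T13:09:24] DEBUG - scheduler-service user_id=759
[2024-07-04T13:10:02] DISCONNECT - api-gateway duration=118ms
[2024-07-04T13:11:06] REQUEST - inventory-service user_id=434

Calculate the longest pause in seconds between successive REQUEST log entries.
351

To find the longest gap:

1. Extract all REQUEST events in chronological order
2. Calculate time differences between consecutive events
3. Find the maximum difference
4. Longest gap: 351 seconds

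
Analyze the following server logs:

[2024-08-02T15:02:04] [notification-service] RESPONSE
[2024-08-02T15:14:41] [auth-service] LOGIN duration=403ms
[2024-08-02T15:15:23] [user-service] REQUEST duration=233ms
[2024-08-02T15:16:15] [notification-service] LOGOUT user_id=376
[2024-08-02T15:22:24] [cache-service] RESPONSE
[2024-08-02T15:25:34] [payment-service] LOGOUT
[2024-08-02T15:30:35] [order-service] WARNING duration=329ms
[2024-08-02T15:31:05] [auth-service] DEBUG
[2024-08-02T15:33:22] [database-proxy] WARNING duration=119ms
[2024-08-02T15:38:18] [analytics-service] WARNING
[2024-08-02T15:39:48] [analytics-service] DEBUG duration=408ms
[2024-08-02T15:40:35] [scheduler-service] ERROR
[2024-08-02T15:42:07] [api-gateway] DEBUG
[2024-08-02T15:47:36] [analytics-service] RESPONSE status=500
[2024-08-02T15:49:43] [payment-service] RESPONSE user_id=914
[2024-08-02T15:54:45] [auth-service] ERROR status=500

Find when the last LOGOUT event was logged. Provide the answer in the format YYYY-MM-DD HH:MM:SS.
2024-08-02 15:25:34

To find the last event:

1. Filter for all LOGOUT events
2. Sort by timestamp
3. Select the last one
4. Timestamp: 2024-08-02 15:25:34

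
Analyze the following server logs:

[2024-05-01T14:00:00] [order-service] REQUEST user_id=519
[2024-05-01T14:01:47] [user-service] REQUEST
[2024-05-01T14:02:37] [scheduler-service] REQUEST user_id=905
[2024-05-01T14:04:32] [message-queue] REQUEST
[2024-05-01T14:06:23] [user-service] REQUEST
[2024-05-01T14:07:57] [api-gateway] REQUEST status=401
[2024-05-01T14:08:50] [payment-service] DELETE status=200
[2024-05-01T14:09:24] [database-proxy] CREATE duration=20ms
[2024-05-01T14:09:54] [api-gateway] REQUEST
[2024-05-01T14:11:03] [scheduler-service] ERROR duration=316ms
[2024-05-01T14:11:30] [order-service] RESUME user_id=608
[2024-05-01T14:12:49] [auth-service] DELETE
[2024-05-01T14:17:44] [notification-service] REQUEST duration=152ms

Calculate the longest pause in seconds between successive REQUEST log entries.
470

To find the longest gap:

1. Extract all REQUEST events in chronological order
2. Calculate time differences between consecutive events
3. Find the maximum difference
4. Longest gap: 470 seconds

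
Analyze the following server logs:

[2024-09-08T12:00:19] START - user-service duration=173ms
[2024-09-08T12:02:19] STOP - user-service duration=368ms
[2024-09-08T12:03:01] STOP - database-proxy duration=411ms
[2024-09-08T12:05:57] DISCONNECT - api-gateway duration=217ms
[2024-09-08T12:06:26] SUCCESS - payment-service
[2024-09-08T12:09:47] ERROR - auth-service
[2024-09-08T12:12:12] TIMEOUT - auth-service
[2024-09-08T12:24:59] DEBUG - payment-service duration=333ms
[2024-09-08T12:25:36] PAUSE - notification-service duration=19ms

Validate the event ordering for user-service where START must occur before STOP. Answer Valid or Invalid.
Valid

To validate ordering:

1. Required order: START → STOP
2. Rule: START must occur before STOP
3. Check actual order of events for user-service
4. Result: Valid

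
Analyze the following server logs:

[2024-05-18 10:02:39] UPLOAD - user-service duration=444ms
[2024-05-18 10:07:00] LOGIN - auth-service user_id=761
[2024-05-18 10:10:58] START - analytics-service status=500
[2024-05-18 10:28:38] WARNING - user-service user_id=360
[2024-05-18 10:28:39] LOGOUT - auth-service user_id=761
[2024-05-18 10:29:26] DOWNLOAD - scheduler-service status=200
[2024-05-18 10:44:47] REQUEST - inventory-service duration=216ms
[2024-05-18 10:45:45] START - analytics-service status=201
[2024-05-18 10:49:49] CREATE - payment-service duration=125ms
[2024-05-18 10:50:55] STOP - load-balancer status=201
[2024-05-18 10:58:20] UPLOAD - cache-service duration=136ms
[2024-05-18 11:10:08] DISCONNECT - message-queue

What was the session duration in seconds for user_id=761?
1299

To calculate session duration:

1. Find LOGIN event for user_id=761: 2024-05-18 10:07:00
2. Find LOGOUT event for user_id=761: 2024-05-18 10:28:39
3. Session duration: 2024-05-18 10:28:39 - 2024-05-18 10:07:00 = 1299 seconds (21 minutes)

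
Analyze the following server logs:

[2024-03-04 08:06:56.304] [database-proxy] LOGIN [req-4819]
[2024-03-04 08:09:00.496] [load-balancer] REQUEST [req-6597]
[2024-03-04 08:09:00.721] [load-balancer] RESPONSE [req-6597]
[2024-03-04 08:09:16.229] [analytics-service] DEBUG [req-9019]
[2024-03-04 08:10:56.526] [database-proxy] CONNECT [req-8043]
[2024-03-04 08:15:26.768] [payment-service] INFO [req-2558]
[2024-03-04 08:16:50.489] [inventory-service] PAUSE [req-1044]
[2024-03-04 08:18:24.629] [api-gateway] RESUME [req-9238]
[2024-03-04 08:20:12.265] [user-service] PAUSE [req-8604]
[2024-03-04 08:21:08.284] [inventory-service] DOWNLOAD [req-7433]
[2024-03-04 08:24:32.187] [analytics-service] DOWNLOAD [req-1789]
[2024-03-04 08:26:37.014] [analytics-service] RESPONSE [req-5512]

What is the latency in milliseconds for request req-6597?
225

To calculate latency:

1. Find REQUEST with id req-6597: 2024-03-04 08:09:00.496
2. Find RESPONSE with id req-6597: 2024-03-04 08:09:00.721
3. Latency: 2024-03-04 08:09:00.721 - 2024-03-04 08:09:00.496 = 225ms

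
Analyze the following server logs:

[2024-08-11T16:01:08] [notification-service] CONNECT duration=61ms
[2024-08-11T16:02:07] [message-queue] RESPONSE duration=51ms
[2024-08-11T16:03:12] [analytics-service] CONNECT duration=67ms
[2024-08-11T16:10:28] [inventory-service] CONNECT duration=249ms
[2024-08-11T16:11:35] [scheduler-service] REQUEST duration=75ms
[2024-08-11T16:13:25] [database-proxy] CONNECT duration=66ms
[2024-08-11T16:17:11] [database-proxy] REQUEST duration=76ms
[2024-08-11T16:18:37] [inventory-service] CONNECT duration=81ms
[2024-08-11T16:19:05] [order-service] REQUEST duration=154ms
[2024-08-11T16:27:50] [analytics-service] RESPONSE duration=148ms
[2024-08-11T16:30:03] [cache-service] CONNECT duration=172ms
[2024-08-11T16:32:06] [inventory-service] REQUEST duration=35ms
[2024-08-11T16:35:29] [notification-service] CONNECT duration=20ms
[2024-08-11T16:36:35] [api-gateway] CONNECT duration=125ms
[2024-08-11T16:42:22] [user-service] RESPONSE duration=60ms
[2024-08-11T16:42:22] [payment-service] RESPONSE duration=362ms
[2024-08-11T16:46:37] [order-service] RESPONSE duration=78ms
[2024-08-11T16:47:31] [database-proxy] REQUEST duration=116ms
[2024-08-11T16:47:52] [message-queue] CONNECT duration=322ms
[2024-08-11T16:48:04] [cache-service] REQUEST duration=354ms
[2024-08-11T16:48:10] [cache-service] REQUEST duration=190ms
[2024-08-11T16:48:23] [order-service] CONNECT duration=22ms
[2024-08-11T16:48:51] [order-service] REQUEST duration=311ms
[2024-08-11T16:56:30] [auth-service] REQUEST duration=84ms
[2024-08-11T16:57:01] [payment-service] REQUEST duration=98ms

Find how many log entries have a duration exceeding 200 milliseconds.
5

To count timeouts:

1. Threshold: 200ms
2. Extract duration from each log entry
3. Count entries where duration > 200
4. Timeout count: 5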